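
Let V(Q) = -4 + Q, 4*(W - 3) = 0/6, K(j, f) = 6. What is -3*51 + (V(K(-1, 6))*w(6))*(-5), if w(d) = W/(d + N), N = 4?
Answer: -156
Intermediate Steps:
W = 3 (W = 3 + (0/6)/4 = 3 + (0*(⅙))/4 = 3 + (¼)*0 = 3 + 0 = 3)
w(d) = 3/(4 + d) (w(d) = 3/(d + 4) = 3/(4 + d))
-3*51 + (V(K(-1, 6))*w(6))*(-5) = -3*51 + ((-4 + 6)*(3/(4 + 6)))*(-5) = -153 + (2*(3/10))*(-5) = -153 + (⅗)*(-5) = -153 - 3 = -156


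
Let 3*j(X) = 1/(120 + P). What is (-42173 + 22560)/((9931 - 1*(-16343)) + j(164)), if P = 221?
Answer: -20064099/26878303 ≈ -0.74648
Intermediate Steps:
j(X) = 1/1023 (j(X) = 1/(3*(120 + 221)) = (⅓)/341 = (⅓)*(1/341) = 1/1023)
(-42173 + 22560)/((9931 - 1*(-16343)) + j(164)) = (-42173 + 22560)/((9931 - 1*(-16343)) + 1/1023) = -19613/((9931 + 16343) + 1/1023) = -19613/(26274 + 1/1023) = -19613/26878303/1023 = -19613*1023/26878303 = -20064099/26878303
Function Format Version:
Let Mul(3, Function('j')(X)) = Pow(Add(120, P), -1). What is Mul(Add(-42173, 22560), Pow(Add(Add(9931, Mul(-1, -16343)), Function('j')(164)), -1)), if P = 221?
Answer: Rational(-20064099, 26878303) ≈ -0.74648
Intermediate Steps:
Function('j')(X) = Rational(1, 1023) (Function('j')(X) = Mul(Rational(1, 3), Pow(Add(120, 221), -1)) = Mul(Rational(1, 3), Pow(341, -1)) = Mul(Rational(1, 3), Rational(1, 341)) = Rational(1, 1023))
Mul(Add(-42173, 22560), Pow(Add(Add(9931, Mul(-1, -16343)), Function('j')(164)), -1)) = Mul(Add(-42173, 22560), Pow(Add(Add(9931, Mul(-1, -16343)), Rational(1, 1023)), -1)) = Mul(-19613, Pow(Add(Add(9931, 16343), Rational(1, 1023)), -1)) = Mul(-19613, Pow(Add(26274, Rational(1, 1023)), -1)) = Mul(-19613, Pow(Rational(26878303, 1023), -1)) = Mul(-19613, Rational(1023, 26878303)) = Rational(-20064099, 26878303)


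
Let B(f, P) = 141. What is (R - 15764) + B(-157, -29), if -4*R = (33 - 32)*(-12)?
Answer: -15620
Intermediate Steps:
R = 3 (R = -(33 - 32)*(-12)/4 = -(-12)/4 = -1/4*(-12) = 3)
(R - 15764) + B(-157, -29) = (3 - 15764) + 141 = -15761 + 141 = -15620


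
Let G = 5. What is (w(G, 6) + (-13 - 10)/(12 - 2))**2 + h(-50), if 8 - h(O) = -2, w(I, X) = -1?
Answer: 2089/100 ≈ 20.890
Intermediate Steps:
h(O) = 10 (h(O) = 8 - 1*(-2) = 8 + 2 = 10)
(w(G, 6) + (-13 - 10)/(12 - 2))**2 + h(-50) = (-1 + (-13 - 10)/(12 - 2))**2 + 10 = (-1 - 23/10)**2 + 10 = (-33/10)**2 + 10 = 1089/100 + 10 = 2089/100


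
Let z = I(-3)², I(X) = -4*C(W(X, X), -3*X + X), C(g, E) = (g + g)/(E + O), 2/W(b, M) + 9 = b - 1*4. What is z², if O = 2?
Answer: 1/4096 ≈ 0.00024414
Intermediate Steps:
W(b, M) = 2/(-13 + b) (W(b, M) = 2/(-9 + (b - 1*4)) = 2/(-9 + (b - 4)) = 2/(-9 + (-4 + b)) = 2/(-13 + b))
C(g, E) = 2*g/(2 + E) (C(g, E) = (g + g)/(E + 2) = (2*g)/(2 + E) = 2*g/(2 + E))
I(X) = -16/((-13 + X)*(2 - 2*X)) (I(X) = -8*2/(-13 + X)/(2 + (-3*X + X)) = -8*2/(-13 + X)/(2 - 2*X) = -16/((-13 + X)*(2 - 2*X)))
z = 1/64 (z = (8/((-1 - 3)*(-13 - 3)))² = (8/(-4*(-16)))² = (8*(-¼)*(-1/16))² = (⅛)² = 1/64 ≈ 0.015625)
z² = (1/64)² = 1/4096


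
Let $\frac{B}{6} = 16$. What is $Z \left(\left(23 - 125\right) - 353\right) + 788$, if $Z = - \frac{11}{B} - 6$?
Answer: $\frac{342733}{96} \approx 3570.1$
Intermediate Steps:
$B = 96$ ($B = 6 \cdot 16 = 96$)
$Z = - \frac{587}{96}$ ($Z = - \frac{11}{96} - 6 = - \frac{587}{96} \approx -6.1146$)
$Z \left(\left(23 - 125\right) - 353\right) + 788 = - \frac{587 \left(\left(23 - 125\right) - 353\right)}{96} + 788 = - \frac{587 \left(-102 - 353\right)}{96} + 788 = \left(- \frac{587}{96}\right) \left(-455\right) + 788 = \frac{267085}{96} + 788 = \frac{342733}{96}$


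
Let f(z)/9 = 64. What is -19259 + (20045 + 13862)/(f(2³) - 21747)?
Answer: -407766196/21171 ≈ -19261.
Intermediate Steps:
f(z) = 576 (f(z) = 9*64 = 576)
-19259 + (20045 + 13862)/(f(2³) - 21747) = -19259 + (20045 + 13862)/(576 - 21747) = -19259 + 33907/(-21171) = -19259 + 33907*(-1/21171) = -19259 - 33907/21171 = -407766196/21171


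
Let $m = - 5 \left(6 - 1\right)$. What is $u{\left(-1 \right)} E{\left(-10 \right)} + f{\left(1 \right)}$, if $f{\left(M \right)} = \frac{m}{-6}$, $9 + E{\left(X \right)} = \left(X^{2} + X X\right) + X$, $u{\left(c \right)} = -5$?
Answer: $- \frac{5405}{6} \approx -900.83$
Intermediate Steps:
$E{\left(X \right)} = -9 + X + 2 X^{2}$ ($E{\left(X \right)} = -9 + \left(\left(X^{2} + X X\right) + X\right) = -9 + \left(\left(X^{2} + X^{2}\right) + X\right) = -9 + \left(2 X^{2} + X\right) = -9 + \left(X + 2 X^{2}\right) = -9 + X + 2 X^{2}$)
$m = -25$ ($m = \left(-5\right) 5 = -25$)
$f{\left(M \right)} = \frac{25}{6}$ ($f{\left(M \right)} = - \frac{25}{-6} = \left(-25\right) \left(- \frac{1}{6}\right) = \frac{25}{6}$)
$u{\left(-1 \right)} E{\left(-10 \right)} + f{\left(1 \right)} = - 5 \left(-9 - 10 + 2 \left(-10\right)^{2}\right) + \frac{25}{6} = - 5 \left(-9 - 10 + 2 \cdot 100\right) + \frac{25}{6} = - 5 \left(-9 - 10 + 200\right) + \frac{25}{6} = \left(-5\right) 181 + \frac{25}{6} = -905 + \frac{25}{6} = - \frac{5405}{6}$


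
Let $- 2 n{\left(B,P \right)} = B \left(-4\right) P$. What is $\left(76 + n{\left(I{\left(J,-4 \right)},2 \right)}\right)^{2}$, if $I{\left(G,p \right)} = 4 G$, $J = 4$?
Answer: $19600$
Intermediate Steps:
$n{\left(B,P \right)} = 2 B P$ ($n{\left(B,P \right)} = - \frac{B \left(-4\right) P}{2} = - \frac{- 4 B P}{2} = - \frac{\left(-4\right) B P}{2} = 2 B P$)
$\left(76 + n{\left(I{\left(J,-4 \right)},2 \right)}\right)^{2} = \left(76 + 2 \cdot 4 \cdot 4 \cdot 2\right)^{2} = \left(76 + 2 \cdot 16 \cdot 2\right)^{2} = \left(76 + 64\right)^{2} = 140^{2} = 19600$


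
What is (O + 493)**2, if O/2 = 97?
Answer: 471969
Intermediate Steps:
O = 194 (O = 2*97 = 194)
(O + 493)**2 = (194 + 493)**2 = 687**2 = 471969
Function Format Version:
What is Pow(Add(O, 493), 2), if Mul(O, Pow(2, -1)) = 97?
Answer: 471969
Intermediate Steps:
O = 194 (O = Mul(2, 97) = 194)
Pow(Add(O, 493), 2) = Pow(Add(194, 493), 2) = Pow(687, 2) = 471969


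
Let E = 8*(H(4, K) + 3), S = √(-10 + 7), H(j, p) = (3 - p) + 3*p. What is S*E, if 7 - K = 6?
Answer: 64*I*√3 ≈ 110.85*I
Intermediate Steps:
K = 1 (K = 7 - 1*6 = 7 - 6 = 1)
H(j, p) = 3 + 2*p
S = I*√3 (S = √(-3) = I*√3 ≈ 1.732*I)
E = 64 (E = 8*((3 + 2*1) + 3) = 8*((3 + 2) + 3) = 8*(5 + 3) = 8*8 = 64)
S*E = (I*√3)*64 = 64*I*√3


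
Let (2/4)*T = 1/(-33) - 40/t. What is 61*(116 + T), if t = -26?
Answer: 3114538/429 ≈ 7260.0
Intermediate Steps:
T = 1294/429 (T = 2*(1/(-33) - 40/(-26)) = 2*(1*(-1/33) - 40*(-1/26)) = 2*(-1/33 + 20/13) = 2*(647/429) = 1294/429 ≈ 3.0163)
61*(116 + T) = 61*(116 + 1294/429) = 61*(51058/429) = 3114538/429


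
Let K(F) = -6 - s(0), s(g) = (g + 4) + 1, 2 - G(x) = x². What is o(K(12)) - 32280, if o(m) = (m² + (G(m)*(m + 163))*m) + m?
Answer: 166798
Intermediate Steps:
G(x) = 2 - x²
s(g) = 5 + g (s(g) = (4 + g) + 1 = 5 + g)
K(F) = -11 (K(F) = -6 - (5 + 0) = -6 - 1*5 = -6 - 5 = -11)
o(m) = m + m² + m*(2 - m²)*(163 + m) (o(m) = (m² + ((2 - m²)*(m + 163))*m) + m = (m² + ((2 - m²)*(163 + m))*m) + m = (m² + m*(2 - m²)*(163 + m)) + m = m + m² + m*(2 - m²)*(163 + m))
o(K(12)) - 32280 = -11*(327 - 1*(-11)³ - 163*(-11)² + 3*(-11)) - 32280 = -11*(327 - 1*(-1331) - 163*121 - 33) - 32280 = -11*(327 + 1331 - 19723 - 33) - 32280 = -11*(-18098) - 32280 = 199078 - 32280 = 166798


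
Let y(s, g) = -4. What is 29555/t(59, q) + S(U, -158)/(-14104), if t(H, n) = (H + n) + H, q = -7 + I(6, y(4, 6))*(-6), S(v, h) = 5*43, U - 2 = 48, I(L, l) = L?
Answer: 1938733/4920 ≈ 394.05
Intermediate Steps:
U = 50 (U = 2 + 48 = 50)
S(v, h) = 215
q = -43 (q = -7 + 6*(-6) = -7 - 36 = -43)
t(H, n) = n + 2*H
29555/t(59, q) + S(U, -158)/(-14104) = 29555/(-43 + 2*59) + 215/(-14104) = 29555/(-43 + 118) + 215*(-1/14104) = 29555/75 - 5/328 = 29555*(1/75) - 5/328 = 5911/15 - 5/328 = 1938733/4920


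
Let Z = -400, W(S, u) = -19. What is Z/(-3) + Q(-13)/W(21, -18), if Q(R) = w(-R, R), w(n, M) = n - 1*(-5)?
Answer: 7546/57 ≈ 132.39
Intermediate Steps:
w(n, M) = 5 + n (w(n, M) = n + 5 = 5 + n)
Q(R) = 5 - R
Z/(-3) + Q(-13)/W(21, -18) = -400/(-3) + (5 - 1*(-13))/(-19) = -400*(-⅓) + (5 + 13)*(-1/19) = 400/3 + 18*(-1/19) = 400/3 - 18/19 = 7546/57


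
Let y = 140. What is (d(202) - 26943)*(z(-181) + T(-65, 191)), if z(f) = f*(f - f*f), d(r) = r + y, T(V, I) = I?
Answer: -158613596493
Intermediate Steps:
d(r) = 140 + r (d(r) = r + 140 = 140 + r)
z(f) = f*(f - f²)
(d(202) - 26943)*(z(-181) + T(-65, 191)) = ((140 + 202) - 26943)*((-181)²*(1 - 1*(-181)) + 191) = (342 - 26943)*(32761*(1 + 181) + 191) = -26601*(32761*182 + 191) = -26601*(5962502 + 191) = -26601*5962693 = -158613596493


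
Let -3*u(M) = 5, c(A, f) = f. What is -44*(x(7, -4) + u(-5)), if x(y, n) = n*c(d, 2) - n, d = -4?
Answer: 748/3 ≈ 249.33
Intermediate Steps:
u(M) = -5/3 (u(M) = -⅓*5 = -5/3)
x(y, n) = n (x(y, n) = n*2 - n = 2*n - n = n)
-44*(x(7, -4) + u(-5)) = -44*(-4 - 5/3) = -44*(-17/3) = 748/3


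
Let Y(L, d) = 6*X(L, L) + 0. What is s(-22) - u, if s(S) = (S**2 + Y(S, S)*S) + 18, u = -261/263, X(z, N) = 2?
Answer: 62855/263 ≈ 238.99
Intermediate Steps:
Y(L, d) = 12 (Y(L, d) = 6*2 + 0 = 12 + 0 = 12)
u = -261/263 (u = -261*1/263 = -261/263 ≈ -0.99240)
s(S) = 18 + S**2 + 12*S (s(S) = (S**2 + 12*S) + 18 = 18 + S**2 + 12*S)
s(-22) - u = (18 + (-22)**2 + 12*(-22)) - 1*(-261/263) = (18 + 484 - 264) + 261/263 = 238 + 261/263 = 62855/263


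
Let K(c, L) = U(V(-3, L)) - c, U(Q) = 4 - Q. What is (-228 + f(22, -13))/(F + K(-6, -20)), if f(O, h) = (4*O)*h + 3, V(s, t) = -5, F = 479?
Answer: -1369/494 ≈ -2.7713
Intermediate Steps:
K(c, L) = 9 - c (K(c, L) = (4 - 1*(-5)) - c = (4 + 5) - c = 9 - c)
f(O, h) = 3 + 4*O*h (f(O, h) = 4*O*h + 3 = 3 + 4*O*h)
(-228 + f(22, -13))/(F + K(-6, -20)) = (-228 + (3 + 4*22*(-13)))/(479 + (9 - 1*(-6))) = (-228 + (3 - 1144))/(479 + (9 + 6)) = (-228 - 1141)/(479 + 15) = -1369/494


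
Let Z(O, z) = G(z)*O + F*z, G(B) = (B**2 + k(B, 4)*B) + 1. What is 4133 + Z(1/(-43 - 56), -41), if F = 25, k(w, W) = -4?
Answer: 305846/99 ≈ 3089.4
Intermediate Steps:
G(B) = 1 + B**2 - 4*B (G(B) = (B**2 - 4*B) + 1 = 1 + B**2 - 4*B)
Z(O, z) = 25*z + O*(1 + z**2 - 4*z) (Z(O, z) = (1 + z**2 - 4*z)*O + 25*z = O*(1 + z**2 - 4*z) + 25*z = 25*z + O*(1 + z**2 - 4*z))
4133 + Z(1/(-43 - 56), -41) = 4133 + (25*(-41) + (1 + (-41)**2 - 4*(-41))/(-43 - 56)) = 4133 + (-1025 + (1 + 1681 + 164)/(-99)) = 4133 + (-1025 - 1/99*1846) = 4133 + (-1025 - 1846/99) = 4133 - 103321/99 = 305846/99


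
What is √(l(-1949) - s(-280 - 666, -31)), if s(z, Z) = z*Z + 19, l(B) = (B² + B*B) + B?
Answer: 2*√1891477 ≈ 2750.6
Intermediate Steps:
l(B) = B + 2*B² (l(B) = (B² + B²) + B = 2*B² + B = B + 2*B²)
s(z, Z) = 19 + Z*z (s(z, Z) = Z*z + 19 = 19 + Z*z)
√(l(-1949) - s(-280 - 666, -31)) = √(-1949*(1 + 2*(-1949)) - (19 - 31*(-280 - 666))) = √(-1949*(1 - 3898) - (19 - 31*(-946))) = √(-1949*(-3897) - (19 + 29326)) = √(7595253 - 1*29345) = √(7595253 - 29345) = √7565908 = 2*√1891477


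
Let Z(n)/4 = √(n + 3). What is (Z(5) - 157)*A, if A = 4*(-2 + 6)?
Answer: -2512 + 128*√2 ≈ -2331.0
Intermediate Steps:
A = 16 (A = 4*4 = 16)
Z(n) = 4*√(3 + n) (Z(n) = 4*√(n + 3) = 4*√(3 + n))
(Z(5) - 157)*A = (4*√(3 + 5) - 157)*16 = (4*√8 - 157)*16 = (4*(2*√2) - 157)*16 = (8*√2 - 157)*16 = (-157 + 8*√2)*16 = -2512 + 128*√2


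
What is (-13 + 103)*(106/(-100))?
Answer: -477/5 ≈ -95.400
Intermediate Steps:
(-13 + 103)*(106/(-100)) = 90*(106*(-1/100)) = 90*(-53/50) = -477/5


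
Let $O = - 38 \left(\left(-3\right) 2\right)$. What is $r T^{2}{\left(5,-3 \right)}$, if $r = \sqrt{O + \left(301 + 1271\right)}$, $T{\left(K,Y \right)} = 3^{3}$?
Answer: $21870 \sqrt{2} \approx 30929.0$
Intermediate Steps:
$O = 228$ ($O = \left(-38\right) \left(-6\right) = 228$)
$T{\left(K,Y \right)} = 27$
$r = 30 \sqrt{2}$ ($r = \sqrt{228 + \left(301 + 1271\right)} = \sqrt{228 + 1572} = \sqrt{1800} = 30 \sqrt{2} \approx 42.426$)
$r T^{2}{\left(5,-3 \right)} = 30 \sqrt{2} \cdot 27^{2} = 30 \sqrt{2} \cdot 729 = 21870 \sqrt{2}$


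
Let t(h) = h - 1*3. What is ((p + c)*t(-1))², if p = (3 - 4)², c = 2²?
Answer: 400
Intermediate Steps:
t(h) = -3 + h (t(h) = h - 3 = -3 + h)
c = 4
p = 1 (p = (-1)² = 1)
((p + c)*t(-1))² = ((1 + 4)*(-3 - 1))² = (5*(-4))² = (-20)² = 400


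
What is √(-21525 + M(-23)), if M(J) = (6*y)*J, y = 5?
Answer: I*√22215 ≈ 149.05*I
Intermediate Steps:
M(J) = 30*J (M(J) = (6*5)*J = 30*J)
√(-21525 + M(-23)) = √(-21525 + 30*(-23)) = √(-21525 - 690) = √(-22215) = I*√22215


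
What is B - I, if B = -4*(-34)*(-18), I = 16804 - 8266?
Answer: -10986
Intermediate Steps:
I = 8538
B = -2448 (B = 136*(-18) = -2448)
B - I = -2448 - 1*8538 = -2448 - 8538 = -10986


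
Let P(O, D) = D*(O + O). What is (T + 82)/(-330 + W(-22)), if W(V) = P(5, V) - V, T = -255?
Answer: 173/528 ≈ 0.32765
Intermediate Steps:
P(O, D) = 2*D*O (P(O, D) = D*(2*O) = 2*D*O)
W(V) = 9*V (W(V) = 2*V*5 - V = 10*V - V = 9*V)
(T + 82)/(-330 + W(-22)) = (-255 + 82)/(-330 + 9*(-22)) = -173/(-330 - 198) = -173/(-528) = -173*(-1/528) = 173/528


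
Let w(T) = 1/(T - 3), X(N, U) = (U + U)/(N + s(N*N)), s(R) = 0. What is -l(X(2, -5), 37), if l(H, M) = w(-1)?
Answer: ¼ ≈ 0.25000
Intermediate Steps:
X(N, U) = 2*U/N (X(N, U) = (U + U)/(N + 0) = (2*U)/N = 2*U/N)
w(T) = 1/(-3 + T)
l(H, M) = -¼ (l(H, M) = 1/(-3 - 1) = 1/(-4) = -¼)
-l(X(2, -5), 37) = -1*(-¼) = ¼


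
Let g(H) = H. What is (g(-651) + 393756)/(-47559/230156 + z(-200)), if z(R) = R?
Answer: -90475474380/46078759 ≈ -1963.5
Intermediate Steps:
(g(-651) + 393756)/(-47559/230156 + z(-200)) = (-651 + 393756)/(-47559/230156 - 200) = 393105/(-47559*1/230156 - 200) = 393105/(-47559/230156 - 200) = 393105/(-46078759/230156) = 393105*(-230156/46078759) = -90475474380/46078759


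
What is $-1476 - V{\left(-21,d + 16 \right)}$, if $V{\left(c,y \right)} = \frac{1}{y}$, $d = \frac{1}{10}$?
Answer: $- \frac{237646}{161} \approx -1476.1$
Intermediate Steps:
$d = \frac{1}{10} \approx 0.1$
$-1476 - V{\left(-21,d + 16 \right)} = -1476 - \frac{1}{\frac{1}{10} + 16} = -1476 - \frac{1}{\frac{161}{10}} = -1476 - \frac{10}{161} = - \frac{237646}{161}$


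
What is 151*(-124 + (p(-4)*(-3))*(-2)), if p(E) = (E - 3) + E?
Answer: -28690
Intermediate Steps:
p(E) = -3 + 2*E (p(E) = (-3 + E) + E = -3 + 2*E)
151*(-124 + (p(-4)*(-3))*(-2)) = 151*(-124 + ((-3 + 2*(-4))*(-3))*(-2)) = 151*(-124 + ((-3 - 8)*(-3))*(-2)) = 151*(-124 - 11*(-3)*(-2)) = 151*(-124 + 33*(-2)) = 151*(-124 - 66) = 151*(-190) = -28690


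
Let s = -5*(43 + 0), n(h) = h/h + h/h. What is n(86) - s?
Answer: 217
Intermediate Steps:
n(h) = 2 (n(h) = 1 + 1 = 2)
s = -215 (s = -5*43 = -215)
n(86) - s = 2 - 1*(-215) = 2 + 215 = 217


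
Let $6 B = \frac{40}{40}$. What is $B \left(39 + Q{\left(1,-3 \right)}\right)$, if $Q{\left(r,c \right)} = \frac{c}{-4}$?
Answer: $\frac{53}{8} \approx 6.625$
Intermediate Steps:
$Q{\left(r,c \right)} = - \frac{c}{4}$ ($Q{\left(r,c \right)} = c \left(- \frac{1}{4}\right) = - \frac{c}{4}$)
$B = \frac{1}{6}$ ($B = \frac{40 \cdot \frac{1}{40}}{6} = \frac{1}{6} \cdot 1 = \frac{1}{6} \approx 0.16667$)
$B \left(39 + Q{\left(1,-3 \right)}\right) = \frac{39 - - \frac{3}{4}}{6} = \frac{39 + \frac{3}{4}}{6} = \frac{1}{6} \cdot \frac{159}{4} = \frac{53}{8}$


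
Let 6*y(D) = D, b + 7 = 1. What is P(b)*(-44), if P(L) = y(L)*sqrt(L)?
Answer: 44*I*sqrt(6) ≈ 107.78*I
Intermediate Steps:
b = -6 (b = -7 + 1 = -6)
y(D) = D/6
P(L) = L**(3/2)/6 (P(L) = (L/6)*sqrt(L) = L**(3/2)/6)
P(b)*(-44) = ((-6)**(3/2)/6)*(-44) = ((-6*I*sqrt(6))/6)*(-44) = -I*sqrt(6)*(-44) = 44*I*sqrt(6)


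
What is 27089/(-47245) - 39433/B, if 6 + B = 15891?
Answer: -91732834/30019473 ≈ -3.0558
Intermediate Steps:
B = 15885 (B = -6 + 15891 = 15885)
27089/(-47245) - 39433/B = 27089/(-47245) - 39433/15885 = 27089*(-1/47245) - 39433*1/15885 = -27089/47245 - 39433/15885 = -91732834/30019473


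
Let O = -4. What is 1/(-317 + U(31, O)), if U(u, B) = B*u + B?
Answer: -1/445 ≈ -0.0022472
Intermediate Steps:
U(u, B) = B + B*u
1/(-317 + U(31, O)) = 1/(-317 - 4*(1 + 31)) = 1/(-317 - 4*32) = 1/(-317 - 128) = 1/(-445) = -1/445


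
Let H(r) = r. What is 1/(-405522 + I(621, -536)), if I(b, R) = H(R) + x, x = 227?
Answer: -1/405831 ≈ -2.4641e-6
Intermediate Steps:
I(b, R) = 227 + R (I(b, R) = R + 227 = 227 + R)
1/(-405522 + I(621, -536)) = 1/(-405522 + (227 - 536)) = 1/(-405522 - 309) = 1/(-405831) = -1/405831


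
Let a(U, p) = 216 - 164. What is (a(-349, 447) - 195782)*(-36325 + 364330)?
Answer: -64200418650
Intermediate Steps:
a(U, p) = 52
(a(-349, 447) - 195782)*(-36325 + 364330) = (52 - 195782)*(-36325 + 364330) = -195730*328005 = -64200418650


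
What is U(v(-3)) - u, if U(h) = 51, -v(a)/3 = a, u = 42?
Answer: 9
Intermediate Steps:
v(a) = -3*a
U(v(-3)) - u = 51 - 1*42 = 51 - 42 = 9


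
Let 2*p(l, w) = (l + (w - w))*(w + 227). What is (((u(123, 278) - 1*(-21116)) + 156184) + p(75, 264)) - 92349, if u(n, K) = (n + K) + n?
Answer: 207775/2 ≈ 1.0389e+5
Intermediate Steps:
u(n, K) = K + 2*n (u(n, K) = (K + n) + n = K + 2*n)
p(l, w) = l*(227 + w)/2 (p(l, w) = ((l + (w - w))*(w + 227))/2 = ((l + 0)*(227 + w))/2 = (l*(227 + w))/2 = l*(227 + w)/2)
(((u(123, 278) - 1*(-21116)) + 156184) + p(75, 264)) - 92349 = ((((278 + 2*123) - 1*(-21116)) + 156184) + (½)*75*(227 + 264)) - 92349 = ((((278 + 246) + 21116) + 156184) + (½)*75*491) - 92349 = (((524 + 21116) + 156184) + 36825/2) - 92349 = ((21640 + 156184) + 36825/2) - 92349 = (177824 + 36825/2) - 92349 = 392473/2 - 92349 = 207775/2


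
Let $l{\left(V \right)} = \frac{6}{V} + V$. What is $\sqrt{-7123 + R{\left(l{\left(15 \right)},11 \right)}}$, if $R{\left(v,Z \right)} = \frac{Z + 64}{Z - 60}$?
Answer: $\frac{i \sqrt{349102}}{7} \approx 84.407 i$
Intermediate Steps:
$l{\left(V \right)} = V + \frac{6}{V}$
$R{\left(v,Z \right)} = \frac{64 + Z}{-60 + Z}$
$\sqrt{-7123 + R{\left(l{\left(15 \right)},11 \right)}} = \sqrt{-7123 + \frac{64 + 11}{-60 + 11}} = \sqrt{-7123 + \frac{1}{-49} \cdot 75} = \sqrt{-7123 - \frac{75}{49}} = \sqrt{- \frac{349102}{49}} = \frac{i \sqrt{349102}}{7}$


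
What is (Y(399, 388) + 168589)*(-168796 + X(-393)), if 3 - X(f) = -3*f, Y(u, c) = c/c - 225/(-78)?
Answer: -372528907190/13 ≈ -2.8656e+10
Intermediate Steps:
Y(u, c) = 101/26 (Y(u, c) = 1 - 225*(-1/78) = 1 + 75/26 = 101/26)
X(f) = 3 + 3*f (X(f) = 3 - (-3)*f = 3 + 3*f)
(Y(399, 388) + 168589)*(-168796 + X(-393)) = (101/26 + 168589)*(-168796 + (3 + 3*(-393))) = 4383415*(-168796 + (3 - 1179))/26 = 4383415*(-168796 - 1176)/26 = (4383415/26)*(-169972) = -372528907190/13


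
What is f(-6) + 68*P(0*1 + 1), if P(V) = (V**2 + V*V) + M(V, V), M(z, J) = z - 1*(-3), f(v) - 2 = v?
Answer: 404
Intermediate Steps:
f(v) = 2 + v
M(z, J) = 3 + z (M(z, J) = z + 3 = 3 + z)
P(V) = 3 + V + 2*V**2 (P(V) = (V**2 + V*V) + (3 + V) = (V**2 + V**2) + (3 + V) = 2*V**2 + (3 + V) = 3 + V + 2*V**2)
f(-6) + 68*P(0*1 + 1) = (2 - 6) + 68*(3 + (0*1 + 1) + 2*(0*1 + 1)**2) = -4 + 68*(3 + (0 + 1) + 2*(0 + 1)**2) = -4 + 68*(3 + 1 + 2*1**2) = -4 + 68*(3 + 1 + 2*1) = -4 + 68*(3 + 1 + 2) = -4 + 68*6 = -4 + 408 = 404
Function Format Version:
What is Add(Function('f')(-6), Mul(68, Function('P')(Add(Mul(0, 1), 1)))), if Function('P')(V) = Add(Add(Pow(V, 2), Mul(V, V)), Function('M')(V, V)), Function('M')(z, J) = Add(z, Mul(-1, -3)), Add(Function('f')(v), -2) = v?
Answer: 404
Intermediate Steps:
Function('f')(v) = Add(2, v)
Function('M')(z, J) = Add(3, z) (Function('M')(z, J) = Add(z, 3) = Add(3, z))
Function('P')(V) = Add(3, V, Mul(2, Pow(V, 2))) (Function('P')(V) = Add(Add(Pow(V, 2), Mul(V, V)), Add(3, V)) = Add(Add(Pow(V, 2), Pow(V, 2)), Add(3, V)) = Add(Mul(2, Pow(V, 2)), Add(3, V)) = Add(3, V, Mul(2, Pow(V, 2))))
Add(Function('f')(-6), Mul(68, Function('P')(Add(Mul(0, 1), 1)))) = Add(Add(2, -6), Mul(68, Add(3, Add(Mul(0, 1), 1), Mul(2, Pow(Add(Mul(0, 1), 1), 2))))) = Add(-4, Mul(68, Add(3, Add(0, 1), Mul(2, Pow(Add(0, 1), 2))))) = Add(-4, Mul(68, Add(3, 1, Mul(2, Pow(1, 2))))) = Add(-4, Mul(68, Add(3, 1, Mul(2, 1)))) = Add(-4, Mul(68, Add(3, 1, 2))) = Add(-4, Mul(68, 6)) = Add(-4, 408) = 404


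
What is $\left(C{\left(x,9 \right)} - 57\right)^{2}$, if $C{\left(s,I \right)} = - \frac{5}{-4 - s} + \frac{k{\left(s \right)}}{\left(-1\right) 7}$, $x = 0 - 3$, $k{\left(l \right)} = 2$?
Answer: $\frac{133956}{49} \approx 2733.8$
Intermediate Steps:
$x = -3$
$C{\left(s,I \right)} = - \frac{2}{7} - \frac{5}{-4 - s}$ ($C{\left(s,I \right)} = - \frac{5}{-4 - s} + \frac{2}{\left(-1\right) 7} = - \frac{5}{-4 - s} + \frac{2}{-7} = - \frac{5}{-4 - s} + 2 \left(- \frac{1}{7}\right) = - \frac{5}{-4 - s} - \frac{2}{7} = - \frac{2}{7} - \frac{5}{-4 - s}$)
$\left(C{\left(x,9 \right)} - 57\right)^{2} = \left(\frac{27 - -6}{7 \left(4 - 3\right)} - 57\right)^{2} = \left(\frac{27 + 6}{7 \cdot 1} - 57\right)^{2} = \left(\frac{1}{7} \cdot 1 \cdot 33 - 57\right)^{2} = \left(\frac{33}{7} - 57\right)^{2} = \left(- \frac{366}{7}\right)^{2} = \frac{133956}{49}$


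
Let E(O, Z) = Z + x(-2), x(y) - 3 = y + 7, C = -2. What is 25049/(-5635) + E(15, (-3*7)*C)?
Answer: 256701/5635 ≈ 45.555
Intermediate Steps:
x(y) = 10 + y (x(y) = 3 + (y + 7) = 3 + (7 + y) = 10 + y)
E(O, Z) = 8 + Z (E(O, Z) = Z + (10 - 2) = Z + 8 = 8 + Z)
25049/(-5635) + E(15, (-3*7)*C) = 25049/(-5635) + (8 - 3*7*(-2)) = 25049*(-1/5635) + (8 - 21*(-2)) = -25049/5635 + (8 + 42) = -25049/5635 + 50 = 256701/5635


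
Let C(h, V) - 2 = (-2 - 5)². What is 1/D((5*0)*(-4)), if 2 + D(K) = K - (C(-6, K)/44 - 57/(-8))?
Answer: -88/905 ≈ -0.097238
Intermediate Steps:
C(h, V) = 51 (C(h, V) = 2 + (-2 - 5)² = 2 + (-7)² = 2 + 49 = 51)
D(K) = -905/88 + K (D(K) = -2 + (K - (51/44 - 57/(-8))) = -2 + (K - (51*(1/44) - 57*(-⅛))) = -2 + (K - (51/44 + 57/8)) = -2 + (K - 1*729/88) = -2 + (K - 729/88) = -2 + (-729/88 + K) = -905/88 + K)
1/D((5*0)*(-4)) = 1/(-905/88 + (5*0)*(-4)) = 1/(-905/88 + 0*(-4)) = 1/(-905/88 + 0) = 1/(-905/88) = -88/905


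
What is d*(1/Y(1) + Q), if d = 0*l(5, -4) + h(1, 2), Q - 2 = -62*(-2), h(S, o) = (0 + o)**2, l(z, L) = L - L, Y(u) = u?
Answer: 508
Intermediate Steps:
l(z, L) = 0
h(S, o) = o**2
Q = 126 (Q = 2 - 62*(-2) = 2 + 124 = 126)
d = 4 (d = 0*0 + 2**2 = 0 + 4 = 4)
d*(1/Y(1) + Q) = 4*(1/1 + 126) = 4*(1 + 126) = 4*127 = 508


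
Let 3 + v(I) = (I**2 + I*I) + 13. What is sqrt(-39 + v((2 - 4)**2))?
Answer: sqrt(3) ≈ 1.7320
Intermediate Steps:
v(I) = 10 + 2*I**2 (v(I) = -3 + ((I**2 + I*I) + 13) = -3 + ((I**2 + I**2) + 13) = -3 + (2*I**2 + 13) = -3 + (13 + 2*I**2) = 10 + 2*I**2)
sqrt(-39 + v((2 - 4)**2)) = sqrt(-39 + (10 + 2*((2 - 4)**2)**2)) = sqrt(-39 + (10 + 2*((-2)**2)**2)) = sqrt(-39 + (10 + 2*4**2)) = sqrt(-39 + (10 + 2*16)) = sqrt(-39 + (10 + 32)) = sqrt(-39 + 42) = sqrt(3)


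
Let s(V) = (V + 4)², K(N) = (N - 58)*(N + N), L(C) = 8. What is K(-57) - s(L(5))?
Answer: 12966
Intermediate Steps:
K(N) = 2*N*(-58 + N) (K(N) = (-58 + N)*(2*N) = 2*N*(-58 + N))
s(V) = (4 + V)²
K(-57) - s(L(5)) = 2*(-57)*(-58 - 57) - (4 + 8)² = 2*(-57)*(-115) - 1*12² = 13110 - 1*144 = 13110 - 144 = 12966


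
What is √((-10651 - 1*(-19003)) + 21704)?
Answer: 34*√26 ≈ 173.37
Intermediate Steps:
√((-10651 - 1*(-19003)) + 21704) = √((-10651 + 19003) + 21704) = √(8352 + 21704) = √30056 = 34*√26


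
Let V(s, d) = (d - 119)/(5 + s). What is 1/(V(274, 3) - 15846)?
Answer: -279/4421150 ≈ -6.3106e-5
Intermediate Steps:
V(s, d) = (-119 + d)/(5 + s)
1/(V(274, 3) - 15846) = 1/((-119 + 3)/(5 + 274) - 15846) = 1/(-116/279 - 15846) = 1/(-4421150/279) = -279/4421150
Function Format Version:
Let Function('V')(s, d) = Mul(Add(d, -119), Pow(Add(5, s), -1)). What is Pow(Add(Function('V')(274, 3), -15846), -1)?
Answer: Rational(-279, 4421150) ≈ -6.3106e-5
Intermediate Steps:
Function('V')(s, d) = Mul(Pow(Add(5, s), -1), Add(-119, d)) (Function('V')(s, d) = Mul(Add(-119, d), Pow(Add(5, s), -1)) = Mul(Pow(Add(5, s), -1), Add(-119, d)))
Pow(Add(Function('V')(274, 3), -15846), -1) = Pow(Add(Mul(Pow(Add(5, 274), -1), Add(-119, 3)), -15846), -1) = Pow(Add(Mul(Pow(279, -1), -116), -15846), -1) = Pow(Add(Mul(Rational(1, 279), -116), -15846), -1) = Pow(Add(Rational(-116, 279), -15846), -1) = Pow(Rational(-4421150, 279), -1) = Rational(-279, 4421150)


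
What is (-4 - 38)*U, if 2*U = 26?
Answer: -546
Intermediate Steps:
U = 13 (U = (1/2)*26 = 13)
(-4 - 38)*U = (-4 - 38)*13 = -42*13 = -546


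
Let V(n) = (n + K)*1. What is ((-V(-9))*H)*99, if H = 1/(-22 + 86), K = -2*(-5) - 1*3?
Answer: 99/32 ≈ 3.0938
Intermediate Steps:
K = 7 (K = 10 - 3 = 7)
V(n) = 7 + n (V(n) = (n + 7)*1 = (7 + n)*1 = 7 + n)
H = 1/64 ≈ 0.015625
((-V(-9))*H)*99 = (-(7 - 9)*(1/64))*99 = (-1*(-2)*(1/64))*99 = (2*(1/64))*99 = (1/32)*99 = 99/32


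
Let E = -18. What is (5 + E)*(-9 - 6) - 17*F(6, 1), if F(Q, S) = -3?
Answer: 246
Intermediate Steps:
(5 + E)*(-9 - 6) - 17*F(6, 1) = (5 - 18)*(-9 - 6) - 17*(-3) = -13*(-15) + 51 = 195 + 51 = 246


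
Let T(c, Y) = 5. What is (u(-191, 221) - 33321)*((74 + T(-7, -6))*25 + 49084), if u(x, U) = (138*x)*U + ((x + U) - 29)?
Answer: -299125985842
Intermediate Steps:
u(x, U) = -29 + U + x + 138*U*x (u(x, U) = 138*U*x + ((U + x) - 29) = 138*U*x + (-29 + U + x) = -29 + U + x + 138*U*x)
(u(-191, 221) - 33321)*((74 + T(-7, -6))*25 + 49084) = ((-29 + 221 - 191 + 138*221*(-191)) - 33321)*((74 + 5)*25 + 49084) = ((-29 + 221 - 191 - 5825118) - 33321)*(79*25 + 49084) = (-5825117 - 33321)*(1975 + 49084) = -5858438*51059 = -299125985842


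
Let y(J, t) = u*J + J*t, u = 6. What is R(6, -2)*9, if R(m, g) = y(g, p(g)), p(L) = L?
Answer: -72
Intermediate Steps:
y(J, t) = 6*J + J*t
R(m, g) = g*(6 + g)
R(6, -2)*9 = -2*(6 - 2)*9 = -2*4*9 = -8*9 = -72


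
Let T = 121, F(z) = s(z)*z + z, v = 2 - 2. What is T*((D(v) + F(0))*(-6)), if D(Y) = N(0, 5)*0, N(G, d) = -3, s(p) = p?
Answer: 0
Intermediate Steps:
v = 0
F(z) = z + z² (F(z) = z*z + z = z² + z = z + z²)
D(Y) = 0 (D(Y) = -3*0 = 0)
T*((D(v) + F(0))*(-6)) = 121*((0 + 0*(1 + 0))*(-6)) = 121*((0 + 0*1)*(-6)) = 121*((0 + 0)*(-6)) = 121*(0*(-6)) = 121*0 = 0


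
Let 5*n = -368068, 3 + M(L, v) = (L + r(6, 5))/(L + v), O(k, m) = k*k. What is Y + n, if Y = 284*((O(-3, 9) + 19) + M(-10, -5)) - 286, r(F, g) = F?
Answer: -1000858/15 ≈ -66724.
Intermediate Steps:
O(k, m) = k²
M(L, v) = -3 + (6 + L)/(L + v) (M(L, v) = -3 + (L + 6)/(L + v) = -3 + (6 + L)/(L + v))
n = -368068/5 (n = (⅕)*(-368068) = -368068/5 ≈ -73614.)
Y = 103346/15 (Y = 284*(((-3)² + 19) + (6 - 3*(-5) - 2*(-10))/(-10 - 5)) - 286 = 284*((9 + 19) + (6 + 15 + 20)/(-15)) - 286 = 284*(28 - 1/15*41) - 286 = 284*(28 - 41/15) - 286 = 284*(379/15) - 286 = 107636/15 - 286 = 103346/15 ≈ 6889.7)
Y + n = 103346/15 - 368068/5 = -1000858/15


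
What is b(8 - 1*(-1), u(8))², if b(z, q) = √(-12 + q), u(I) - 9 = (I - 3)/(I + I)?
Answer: -43/16 ≈ -2.6875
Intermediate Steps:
u(I) = 9 + (-3 + I)/(2*I) (u(I) = 9 + (I - 3)/(I + I) = 9 + (-3 + I)/((2*I)) = 9 + (-3 + I)*(1/(2*I)) = 9 + (-3 + I)/(2*I))
b(8 - 1*(-1), u(8))² = (√(-12 + (½)*(-3 + 19*8)/8))² = (√(-12 + (½)*(⅛)*(-3 + 152)))² = (√(-12 + (½)*(⅛)*149))² = (√(-12 + 149/16))² = (√(-43/16))² = (I*√43/4)² = -43/16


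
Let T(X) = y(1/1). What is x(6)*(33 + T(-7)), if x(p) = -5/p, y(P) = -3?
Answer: -25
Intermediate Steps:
T(X) = -3
x(6)*(33 + T(-7)) = (-5/6)*(33 - 3) = -5*1/6*30 = -5/6*30 = -25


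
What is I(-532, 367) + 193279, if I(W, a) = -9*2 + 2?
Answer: 193263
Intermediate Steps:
I(W, a) = -16 (I(W, a) = -18 + 2 = -16)
I(-532, 367) + 193279 = -16 + 193279 = 193263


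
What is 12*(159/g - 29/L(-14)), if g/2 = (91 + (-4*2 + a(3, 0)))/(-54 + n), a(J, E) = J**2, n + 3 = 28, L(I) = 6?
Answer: -16501/46 ≈ -358.72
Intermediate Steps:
n = 25 (n = -3 + 28 = 25)
g = -184/29 (g = 2*((91 + (-4*2 + 3**2))/(-54 + 25)) = 2*((91 + (-8 + 9))/(-29)) = 2*((91 + 1)*(-1/29)) = 2*(92*(-1/29)) = 2*(-92/29) = -184/29 ≈ -6.3448)
12*(159/g - 29/L(-14)) = 12*(159/(-184/29) - 29/6) = 12*(159*(-29/184) - 29*1/6) = 12*(-4611/184 - 29/6) = 12*(-16501/552) = -16501/46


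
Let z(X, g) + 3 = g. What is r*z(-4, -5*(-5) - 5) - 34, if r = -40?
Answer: -714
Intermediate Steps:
z(X, g) = -3 + g
r*z(-4, -5*(-5) - 5) - 34 = -40*(-3 + (-5*(-5) - 5)) - 34 = -40*(-3 + (25 - 5)) - 34 = -40*(-3 + 20) - 34 = -40*17 - 34 = -680 - 34 = -714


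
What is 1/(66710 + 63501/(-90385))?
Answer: 90385/6029519849 ≈ 1.4990e-5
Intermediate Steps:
1/(66710 + 63501/(-90385)) = 1/(66710 + 63501*(-1/90385)) = 1/(66710 - 63501/90385) = 1/(6029519849/90385) = 90385/6029519849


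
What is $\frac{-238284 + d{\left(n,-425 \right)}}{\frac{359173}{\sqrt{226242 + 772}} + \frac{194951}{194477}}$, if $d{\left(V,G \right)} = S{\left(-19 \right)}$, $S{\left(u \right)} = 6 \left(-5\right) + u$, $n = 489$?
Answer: $\frac{2051306397263111714074}{4879137859601736004827} - \frac{3237608672696777411161 \sqrt{227014}}{4879137859601736004827} \approx -315.74$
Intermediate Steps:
$S{\left(u \right)} = -30 + u$
$d{\left(V,G \right)} = -49$ ($d{\left(V,G \right)} = -30 - 19 = -49$)
$\frac{-238284 + d{\left(n,-425 \right)}}{\frac{359173}{\sqrt{226242 + 772}} + \frac{194951}{194477}} = \frac{-238284 - 49}{\frac{359173}{\sqrt{226242 + 772}} + \frac{194951}{194477}} = - \frac{238333}{\frac{359173}{\sqrt{227014}} + 194951 \cdot \frac{1}{194477}} = - \frac{238333}{359173 \frac{\sqrt{227014}}{227014} + \frac{194951}{194477}} = - \frac{238333}{\frac{359173 \sqrt{227014}}{227014} + \frac{194951}{194477}} = - \frac{238333}{\frac{194951}{194477} + \frac{359173 \sqrt{227014}}{227014}}$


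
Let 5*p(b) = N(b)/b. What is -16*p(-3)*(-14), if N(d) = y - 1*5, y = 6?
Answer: -224/15 ≈ -14.933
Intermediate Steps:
N(d) = 1 (N(d) = 6 - 1*5 = 6 - 5 = 1)
p(b) = 1/(5*b) (p(b) = (1/b)/5 = 1/(5*b))
-16*p(-3)*(-14) = -16/(5*(-3))*(-14) = -16*(-1)/(5*3)*(-14) = -16*(-1/15)*(-14) = (16/15)*(-14) = -224/15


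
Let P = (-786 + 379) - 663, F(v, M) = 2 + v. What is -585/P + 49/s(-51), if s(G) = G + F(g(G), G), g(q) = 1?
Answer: -2435/5136 ≈ -0.47410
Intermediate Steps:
P = -1070 (P = -407 - 663 = -1070)
s(G) = 3 + G (s(G) = G + (2 + 1) = G + 3 = 3 + G)
-585/P + 49/s(-51) = -585/(-1070) + 49/(3 - 51) = -585*(-1/1070) + 49/(-48) = 117/214 + 49*(-1/48) = 117/214 - 49/48 = -2435/5136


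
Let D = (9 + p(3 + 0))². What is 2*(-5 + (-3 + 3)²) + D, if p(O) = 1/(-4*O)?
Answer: 10009/144 ≈ 69.507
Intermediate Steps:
p(O) = -1/(4*O)
D = 11449/144 (D = (9 - 1/(4*(3 + 0)))² = (9 - ¼/3)² = (9 - ¼*⅓)² = (9 - 1/12)² = (107/12)² = 11449/144 ≈ 79.507)
2*(-5 + (-3 + 3)²) + D = 2*(-5 + (-3 + 3)²) + 11449/144 = 2*(-5 + 0²) + 11449/144 = 2*(-5 + 0) + 11449/144 = 2*(-5) + 11449/144 = -10 + 11449/144 = 10009/144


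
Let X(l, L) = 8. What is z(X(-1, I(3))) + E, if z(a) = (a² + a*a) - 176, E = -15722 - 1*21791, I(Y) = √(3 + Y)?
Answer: -37561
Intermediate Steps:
E = -37513 (E = -15722 - 21791 = -37513)
z(a) = -176 + 2*a² (z(a) = (a² + a²) - 176 = 2*a² - 176 = -176 + 2*a²)
z(X(-1, I(3))) + E = (-176 + 2*8²) - 37513 = (-176 + 2*64) - 37513 = (-176 + 128) - 37513 = -48 - 37513 = -37561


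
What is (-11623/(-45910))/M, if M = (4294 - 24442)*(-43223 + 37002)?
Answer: 11623/5754391904280 ≈ 2.0198e-9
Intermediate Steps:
M = 125340708 (M = -20148*(-6221) = 125340708)
(-11623/(-45910))/M = -11623/(-45910)/125340708 = -11623*(-1/45910)*(1/125340708) = (11623/45910)*(1/125340708) = 11623/5754391904280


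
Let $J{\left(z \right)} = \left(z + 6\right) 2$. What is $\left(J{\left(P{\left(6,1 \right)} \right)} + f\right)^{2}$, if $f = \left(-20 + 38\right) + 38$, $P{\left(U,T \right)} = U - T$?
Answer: $6084$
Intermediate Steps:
$f = 56$ ($f = 18 + 38 = 56$)
$J{\left(z \right)} = 12 + 2 z$ ($J{\left(z \right)} = \left(6 + z\right) 2 = 12 + 2 z$)
$\left(J{\left(P{\left(6,1 \right)} \right)} + f\right)^{2} = \left(\left(12 + 2 \left(6 - 1\right)\right) + 56\right)^{2} = \left(\left(12 + 2 \cdot 5\right) + 56\right)^{2} = \left(\left(12 + 10\right) + 56\right)^{2} = \left(22 + 56\right)^{2} = 78^{2} = 6084$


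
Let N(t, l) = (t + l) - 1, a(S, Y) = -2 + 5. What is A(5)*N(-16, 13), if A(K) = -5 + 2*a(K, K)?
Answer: -4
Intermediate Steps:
a(S, Y) = 3
N(t, l) = -1 + l + t (N(t, l) = (l + t) - 1 = -1 + l + t)
A(K) = 1 (A(K) = -5 + 2*3 = -5 + 6 = 1)
A(5)*N(-16, 13) = 1*(-1 + 13 - 16) = 1*(-4) = -4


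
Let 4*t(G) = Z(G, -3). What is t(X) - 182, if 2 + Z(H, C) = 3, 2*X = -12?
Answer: -727/4 ≈ -181.75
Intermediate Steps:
X = -6 (X = (½)*(-12) = -6)
Z(H, C) = 1 (Z(H, C) = -2 + 3 = 1)
t(G) = ¼ (t(G) = (¼)*1 = ¼)
t(X) - 182 = ¼ - 182 = -727/4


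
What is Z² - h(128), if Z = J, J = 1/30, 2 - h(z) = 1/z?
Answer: -57343/28800 ≈ -1.9911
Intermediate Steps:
h(z) = 2 - 1/z
J = 1/30 ≈ 0.033333
Z = 1/30 ≈ 0.033333
Z² - h(128) = (1/30)² - (2 - 1/128) = 1/900 - (2 - 1*1/128) = 1/900 - (2 - 1/128) = 1/900 - 1*255/128 = 1/900 - 255/128 = -57343/28800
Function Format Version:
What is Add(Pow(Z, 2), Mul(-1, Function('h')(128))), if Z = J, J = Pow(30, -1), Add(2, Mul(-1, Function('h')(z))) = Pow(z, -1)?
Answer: Rational(-57343, 28800) ≈ -1.9911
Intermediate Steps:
Function('h')(z) = Add(2, Mul(-1, Pow(z, -1)))
J = Rational(1, 30) ≈ 0.033333
Z = Rational(1, 30) ≈ 0.033333
Add(Pow(Z, 2), Mul(-1, Function('h')(128))) = Add(Pow(Rational(1, 30), 2), Mul(-1, Add(2, Mul(-1, Pow(128, -1))))) = Add(Rational(1, 900), Mul(-1, Add(2, Mul(-1, Rational(1, 128))))) = Add(Rational(1, 900), Mul(-1, Add(2, Rational(-1, 128)))) = Add(Rational(1, 900), Mul(-1, Rational(255, 128))) = Add(Rational(1, 900), Rational(-255, 128)) = Rational(-57343, 28800)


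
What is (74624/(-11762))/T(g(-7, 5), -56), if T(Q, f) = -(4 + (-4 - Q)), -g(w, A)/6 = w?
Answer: -18656/123501 ≈ -0.15106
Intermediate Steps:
g(w, A) = -6*w
T(Q, f) = Q (T(Q, f) = -(-1)*Q = Q)
(74624/(-11762))/T(g(-7, 5), -56) = (74624/(-11762))/((-6*(-7))) = (74624*(-1/11762))/42 = -37312/5881*1/42 = -18656/123501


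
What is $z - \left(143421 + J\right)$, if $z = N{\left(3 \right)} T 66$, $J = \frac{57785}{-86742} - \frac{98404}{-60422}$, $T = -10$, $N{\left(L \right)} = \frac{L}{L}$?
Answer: $- \frac{377575796632771}{2620562562} \approx -1.4408 \cdot 10^{5}$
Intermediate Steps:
$N{\left(L \right)} = 1$
$J = \frac{2522137249}{2620562562}$ ($J = 57785 \left(- \frac{1}{86742}\right) - - \frac{49202}{30211} = - \frac{57785}{86742} + \frac{49202}{30211} = \frac{2522137249}{2620562562} \approx 0.96244$)
$z = -660$ ($z = 1 \left(-10\right) 66 = \left(-10\right) 66 = -660$)
$z - \left(143421 + J\right) = -660 - \left(143421 + \frac{2522137249}{2620562562}\right) = -660 - \frac{375846225341851}{2620562562} = - \frac{377575796632771}{2620562562}$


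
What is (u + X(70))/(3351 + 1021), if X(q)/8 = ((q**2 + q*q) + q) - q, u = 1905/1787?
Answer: 140102705/7812764 ≈ 17.933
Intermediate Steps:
u = 1905/1787 (u = 1905*(1/1787) = 1905/1787 ≈ 1.0660)
X(q) = 16*q**2 (X(q) = 8*(((q**2 + q*q) + q) - q) = 8*(((q**2 + q**2) + q) - q) = 8*((2*q**2 + q) - q) = 8*((q + 2*q**2) - q) = 8*(2*q**2) = 16*q**2)
(u + X(70))/(3351 + 1021) = (1905/1787 + 16*70**2)/(3351 + 1021) = (1905/1787 + 16*4900)/4372 = (1905/1787 + 78400)*(1/4372) = (140102705/1787)*(1/4372) = 140102705/7812764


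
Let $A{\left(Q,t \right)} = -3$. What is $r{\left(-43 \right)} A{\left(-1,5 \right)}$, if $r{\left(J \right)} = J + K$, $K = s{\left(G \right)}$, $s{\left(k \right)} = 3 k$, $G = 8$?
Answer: $57$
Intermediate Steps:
$K = 24$ ($K = 3 \cdot 8 = 24$)
$r{\left(J \right)} = 24 + J$ ($r{\left(J \right)} = J + 24 = 24 + J$)
$r{\left(-43 \right)} A{\left(-1,5 \right)} = \left(24 - 43\right) \left(-3\right) = \left(-19\right) \left(-3\right) = 57$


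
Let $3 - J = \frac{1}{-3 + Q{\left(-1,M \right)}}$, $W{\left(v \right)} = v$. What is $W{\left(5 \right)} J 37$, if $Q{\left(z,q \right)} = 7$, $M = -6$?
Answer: $\frac{2035}{4} \approx 508.75$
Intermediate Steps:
$J = \frac{11}{4}$ ($J = 3 - \frac{1}{-3 + 7} = 3 - \frac{1}{4} = \frac{11}{4} \approx 2.75$)
$W{\left(5 \right)} J 37 = 5 \cdot \frac{11}{4} \cdot 37 = \frac{55}{4} \cdot 37 = \frac{2035}{4}$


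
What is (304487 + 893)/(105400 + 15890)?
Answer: 30538/12129 ≈ 2.5178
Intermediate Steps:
(304487 + 893)/(105400 + 15890) = 305380/121290 = 305380*(1/121290) = 30538/12129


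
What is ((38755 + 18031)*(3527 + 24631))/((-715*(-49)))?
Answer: 122998476/2695 ≈ 45640.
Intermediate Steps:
((38755 + 18031)*(3527 + 24631))/((-715*(-49))) = (56786*28158)/35035 = 1598980188*(1/35035) = 122998476/2695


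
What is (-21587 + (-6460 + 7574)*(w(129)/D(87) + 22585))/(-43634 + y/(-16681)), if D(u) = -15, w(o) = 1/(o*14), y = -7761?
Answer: -811401025709374/1408391671455 ≈ -576.12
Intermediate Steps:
w(o) = 1/(14*o)
(-21587 + (-6460 + 7574)*(w(129)/D(87) + 22585))/(-43634 + y/(-16681)) = (-21587 + (-6460 + 7574)*(((1/14)/129)/(-15) + 22585))/(-43634 - 7761/(-16681)) = (-21587 + 1114*(((1/14)*(1/129))*(-1/15) + 22585))/(-43634 - 7761*(-1/16681)) = (-21587 + 1114*((1/1806)*(-1/15) + 22585))/(-43634 + 7761/16681) = (-21587 + 1114*(-1/27090 + 22585))/(-727850993/16681) = (-21587 + 1114*(611827649/27090))*(-16681/727850993) = (-21587 + 340788000493/13545)*(-16681/727850993) = (340495604578/13545)*(-16681/727850993) = -811401025709374/1408391671455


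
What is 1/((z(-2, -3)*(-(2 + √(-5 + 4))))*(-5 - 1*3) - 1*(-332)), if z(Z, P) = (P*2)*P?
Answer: 155/101284 - 9*I/25321 ≈ 0.0015303 - 0.00035544*I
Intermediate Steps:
z(Z, P) = 2*P² (z(Z, P) = (2*P)*P = 2*P²)
1/((z(-2, -3)*(-(2 + √(-5 + 4))))*(-5 - 1*3) - 1*(-332)) = 1/(((2*(-3)²)*(-(2 + √(-5 + 4))))*(-5 - 1*3) - 1*(-332)) = 1/(((2*9)*(-(2 + √(-1))))*(-5 - 3) + 332) = 1/((18*(-(2 + I)))*(-8) + 332) = 1/((18*(-2 - I))*(-8) + 332) = 1/((-36 - 18*I)*(-8) + 332) = 1/((288 + 144*I) + 332) = 1/(620 + 144*I) = (620 - 144*I)/405136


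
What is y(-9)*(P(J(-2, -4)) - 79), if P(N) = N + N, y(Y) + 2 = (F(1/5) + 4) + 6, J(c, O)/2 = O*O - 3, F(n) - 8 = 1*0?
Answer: -432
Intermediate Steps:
F(n) = 8 (F(n) = 8 + 1*0 = 8 + 0 = 8)
J(c, O) = -6 + 2*O² (J(c, O) = 2*(O*O - 3) = 2*(O² - 3) = 2*(-3 + O²) = -6 + 2*O²)
y(Y) = 16 (y(Y) = -2 + ((8 + 4) + 6) = -2 + (12 + 6) = -2 + 18 = 16)
P(N) = 2*N
y(-9)*(P(J(-2, -4)) - 79) = 16*(2*(-6 + 2*(-4)²) - 79) = 16*(2*(-6 + 2*16) - 79) = 16*(2*(-6 + 32) - 79) = 16*(2*26 - 79) = 16*(52 - 79) = 16*(-27) = -432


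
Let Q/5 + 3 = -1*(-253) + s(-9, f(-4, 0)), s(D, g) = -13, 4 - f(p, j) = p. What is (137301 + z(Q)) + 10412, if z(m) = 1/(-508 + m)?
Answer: 100001702/677 ≈ 1.4771e+5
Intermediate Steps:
f(p, j) = 4 - p
Q = 1185 (Q = -15 + 5*(-1*(-253) - 13) = -15 + 5*(253 - 13) = -15 + 5*240 = -15 + 1200 = 1185)
(137301 + z(Q)) + 10412 = (137301 + 1/(-508 + 1185)) + 10412 = (137301 + 1/677) + 10412 = 92952778/677 + 10412 = 100001702/677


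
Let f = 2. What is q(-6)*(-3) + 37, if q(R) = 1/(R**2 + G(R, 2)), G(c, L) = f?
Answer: 1403/38 ≈ 36.921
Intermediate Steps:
G(c, L) = 2
q(R) = 1/(2 + R**2) (q(R) = 1/(R**2 + 2) = 1/(2 + R**2))
q(-6)*(-3) + 37 = -3/(2 + (-6)**2) + 37 = -3/(2 + 36) + 37 = -3/38 + 37 = 1403/38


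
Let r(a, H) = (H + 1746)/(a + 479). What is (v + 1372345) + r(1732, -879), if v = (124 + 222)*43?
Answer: 1022383640/737 ≈ 1.3872e+6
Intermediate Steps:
r(a, H) = (1746 + H)/(479 + a)
v = 14878 (v = 346*43 = 14878)
(v + 1372345) + r(1732, -879) = (14878 + 1372345) + (1746 - 879)/(479 + 1732) = 1387223 + 867/2211 = 1387223 + (1/2211)*867 = 1387223 + 289/737 = 1022383640/737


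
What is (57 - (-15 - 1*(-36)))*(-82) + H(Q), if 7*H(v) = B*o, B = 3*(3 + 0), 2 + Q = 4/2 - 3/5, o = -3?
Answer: -20691/7 ≈ -2955.9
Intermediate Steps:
Q = -⅗ (Q = -2 + (4/2 - 3/5) = -2 + (4*(½) - 3*⅕) = -2 + (2 - ⅗) = -2 + 7/5 = -⅗ ≈ -0.60000)
B = 9 (B = 3*3 = 9)
H(v) = -27/7 (H(v) = (9*(-3))/7 = (⅐)*(-27) = -27/7)
(57 - (-15 - 1*(-36)))*(-82) + H(Q) = (57 - (-15 - 1*(-36)))*(-82) - 27/7 = (57 - (-15 + 36))*(-82) - 27/7 = (57 - 1*21)*(-82) - 27/7 = (57 - 21)*(-82) - 27/7 = 36*(-82) - 27/7 = -2952 - 27/7 = -20691/7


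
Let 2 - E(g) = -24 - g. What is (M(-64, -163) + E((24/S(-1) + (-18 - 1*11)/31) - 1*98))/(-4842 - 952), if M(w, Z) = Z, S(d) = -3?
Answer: 3781/89807 ≈ 0.042101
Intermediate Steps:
E(g) = 26 + g (E(g) = 2 - (-24 - g) = 2 + (24 + g) = 26 + g)
(M(-64, -163) + E((24/S(-1) + (-18 - 1*11)/31) - 1*98))/(-4842 - 952) = (-163 + (26 + ((24/(-3) + (-18 - 1*11)/31) - 1*98)))/(-4842 - 952) = (-163 + (26 + ((24*(-1/3) + (-18 - 11)*(1/31)) - 98)))/(-5794) = (-163 + (26 + ((-8 - 29*1/31) - 98)))*(-1/5794) = (-163 + (26 + ((-8 - 29/31) - 98)))*(-1/5794) = (-163 + (26 + (-277/31 - 98)))*(-1/5794) = (-163 + (26 - 3315/31))*(-1/5794) = (-163 - 2509/31)*(-1/5794) = -7562/31*(-1/5794) = 3781/89807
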